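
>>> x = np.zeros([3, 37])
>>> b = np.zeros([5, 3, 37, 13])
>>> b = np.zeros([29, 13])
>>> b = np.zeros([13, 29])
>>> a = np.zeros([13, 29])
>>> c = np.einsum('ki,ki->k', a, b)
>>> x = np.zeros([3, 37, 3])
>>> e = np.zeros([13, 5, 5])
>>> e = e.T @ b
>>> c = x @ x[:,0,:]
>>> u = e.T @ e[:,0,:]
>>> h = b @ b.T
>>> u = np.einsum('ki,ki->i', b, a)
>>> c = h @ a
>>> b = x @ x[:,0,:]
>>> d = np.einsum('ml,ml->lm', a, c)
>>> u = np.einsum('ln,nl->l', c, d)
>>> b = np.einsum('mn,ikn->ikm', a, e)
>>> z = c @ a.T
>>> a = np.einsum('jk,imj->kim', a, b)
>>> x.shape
(3, 37, 3)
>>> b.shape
(5, 5, 13)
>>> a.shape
(29, 5, 5)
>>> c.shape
(13, 29)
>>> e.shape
(5, 5, 29)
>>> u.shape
(13,)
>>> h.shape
(13, 13)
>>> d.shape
(29, 13)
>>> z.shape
(13, 13)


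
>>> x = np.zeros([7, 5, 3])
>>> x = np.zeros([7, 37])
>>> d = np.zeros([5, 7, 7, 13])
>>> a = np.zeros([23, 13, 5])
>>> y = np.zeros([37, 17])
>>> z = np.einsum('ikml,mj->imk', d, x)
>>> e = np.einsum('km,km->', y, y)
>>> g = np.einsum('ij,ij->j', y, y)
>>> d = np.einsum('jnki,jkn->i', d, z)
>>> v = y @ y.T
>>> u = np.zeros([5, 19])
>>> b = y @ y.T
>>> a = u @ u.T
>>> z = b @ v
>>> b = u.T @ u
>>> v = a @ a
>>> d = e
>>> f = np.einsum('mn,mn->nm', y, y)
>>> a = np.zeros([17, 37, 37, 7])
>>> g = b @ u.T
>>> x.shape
(7, 37)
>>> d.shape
()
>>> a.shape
(17, 37, 37, 7)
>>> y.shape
(37, 17)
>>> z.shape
(37, 37)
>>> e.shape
()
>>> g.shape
(19, 5)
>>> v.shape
(5, 5)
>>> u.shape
(5, 19)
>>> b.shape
(19, 19)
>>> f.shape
(17, 37)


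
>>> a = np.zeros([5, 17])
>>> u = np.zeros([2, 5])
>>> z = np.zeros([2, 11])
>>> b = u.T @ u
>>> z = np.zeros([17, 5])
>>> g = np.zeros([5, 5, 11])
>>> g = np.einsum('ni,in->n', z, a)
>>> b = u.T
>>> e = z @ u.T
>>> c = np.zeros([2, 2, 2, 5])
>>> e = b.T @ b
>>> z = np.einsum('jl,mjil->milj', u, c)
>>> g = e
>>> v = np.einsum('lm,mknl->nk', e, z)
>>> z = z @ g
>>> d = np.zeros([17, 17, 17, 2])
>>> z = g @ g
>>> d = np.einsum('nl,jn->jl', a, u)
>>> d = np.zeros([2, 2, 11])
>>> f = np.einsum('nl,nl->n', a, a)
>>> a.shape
(5, 17)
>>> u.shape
(2, 5)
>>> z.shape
(2, 2)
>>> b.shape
(5, 2)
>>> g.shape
(2, 2)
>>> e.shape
(2, 2)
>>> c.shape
(2, 2, 2, 5)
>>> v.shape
(5, 2)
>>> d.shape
(2, 2, 11)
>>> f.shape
(5,)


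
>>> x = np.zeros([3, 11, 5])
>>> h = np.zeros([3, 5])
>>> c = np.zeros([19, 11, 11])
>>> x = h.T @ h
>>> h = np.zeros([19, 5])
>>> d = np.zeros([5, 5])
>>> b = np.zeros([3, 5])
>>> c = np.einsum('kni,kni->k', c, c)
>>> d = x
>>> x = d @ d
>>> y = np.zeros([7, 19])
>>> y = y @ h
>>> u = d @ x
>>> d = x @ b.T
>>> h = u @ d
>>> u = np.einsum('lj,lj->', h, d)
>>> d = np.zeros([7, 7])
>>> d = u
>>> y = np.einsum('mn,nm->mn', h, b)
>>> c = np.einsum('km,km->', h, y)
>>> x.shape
(5, 5)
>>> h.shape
(5, 3)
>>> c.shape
()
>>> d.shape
()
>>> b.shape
(3, 5)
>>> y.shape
(5, 3)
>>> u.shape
()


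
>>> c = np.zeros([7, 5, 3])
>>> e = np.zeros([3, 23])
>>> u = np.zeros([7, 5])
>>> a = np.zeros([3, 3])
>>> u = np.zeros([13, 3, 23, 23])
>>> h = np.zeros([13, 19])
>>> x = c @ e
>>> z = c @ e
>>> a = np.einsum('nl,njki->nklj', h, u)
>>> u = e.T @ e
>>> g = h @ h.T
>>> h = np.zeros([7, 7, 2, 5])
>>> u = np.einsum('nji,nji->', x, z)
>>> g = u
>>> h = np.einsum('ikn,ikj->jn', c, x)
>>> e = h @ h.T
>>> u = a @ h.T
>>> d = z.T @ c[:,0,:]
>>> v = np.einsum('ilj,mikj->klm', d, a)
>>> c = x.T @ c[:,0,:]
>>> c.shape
(23, 5, 3)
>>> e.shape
(23, 23)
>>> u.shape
(13, 23, 19, 23)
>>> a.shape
(13, 23, 19, 3)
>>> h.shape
(23, 3)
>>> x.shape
(7, 5, 23)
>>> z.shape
(7, 5, 23)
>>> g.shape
()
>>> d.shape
(23, 5, 3)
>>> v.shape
(19, 5, 13)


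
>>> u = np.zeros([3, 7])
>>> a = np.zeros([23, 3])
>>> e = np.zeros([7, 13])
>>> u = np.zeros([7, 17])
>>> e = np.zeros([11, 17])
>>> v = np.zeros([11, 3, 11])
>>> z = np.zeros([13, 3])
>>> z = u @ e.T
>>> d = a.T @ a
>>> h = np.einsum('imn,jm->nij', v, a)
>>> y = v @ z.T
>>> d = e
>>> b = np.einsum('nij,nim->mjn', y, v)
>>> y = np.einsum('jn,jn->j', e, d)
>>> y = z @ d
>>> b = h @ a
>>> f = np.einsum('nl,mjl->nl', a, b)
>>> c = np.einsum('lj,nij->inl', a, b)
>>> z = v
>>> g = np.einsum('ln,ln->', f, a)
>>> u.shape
(7, 17)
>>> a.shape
(23, 3)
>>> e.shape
(11, 17)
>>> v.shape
(11, 3, 11)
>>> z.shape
(11, 3, 11)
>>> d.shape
(11, 17)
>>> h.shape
(11, 11, 23)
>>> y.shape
(7, 17)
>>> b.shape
(11, 11, 3)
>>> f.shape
(23, 3)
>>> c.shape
(11, 11, 23)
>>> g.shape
()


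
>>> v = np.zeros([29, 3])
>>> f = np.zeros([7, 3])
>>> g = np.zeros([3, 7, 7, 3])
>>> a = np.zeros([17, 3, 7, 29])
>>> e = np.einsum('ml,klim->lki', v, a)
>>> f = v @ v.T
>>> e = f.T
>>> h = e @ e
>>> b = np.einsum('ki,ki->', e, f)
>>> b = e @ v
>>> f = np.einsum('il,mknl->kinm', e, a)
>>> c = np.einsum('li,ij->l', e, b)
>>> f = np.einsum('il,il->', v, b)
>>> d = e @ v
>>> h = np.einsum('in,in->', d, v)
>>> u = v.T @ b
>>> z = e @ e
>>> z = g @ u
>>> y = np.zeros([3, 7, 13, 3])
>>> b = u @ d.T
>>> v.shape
(29, 3)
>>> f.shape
()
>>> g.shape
(3, 7, 7, 3)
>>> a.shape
(17, 3, 7, 29)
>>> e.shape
(29, 29)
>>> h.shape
()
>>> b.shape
(3, 29)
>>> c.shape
(29,)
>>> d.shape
(29, 3)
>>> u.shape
(3, 3)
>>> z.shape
(3, 7, 7, 3)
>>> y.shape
(3, 7, 13, 3)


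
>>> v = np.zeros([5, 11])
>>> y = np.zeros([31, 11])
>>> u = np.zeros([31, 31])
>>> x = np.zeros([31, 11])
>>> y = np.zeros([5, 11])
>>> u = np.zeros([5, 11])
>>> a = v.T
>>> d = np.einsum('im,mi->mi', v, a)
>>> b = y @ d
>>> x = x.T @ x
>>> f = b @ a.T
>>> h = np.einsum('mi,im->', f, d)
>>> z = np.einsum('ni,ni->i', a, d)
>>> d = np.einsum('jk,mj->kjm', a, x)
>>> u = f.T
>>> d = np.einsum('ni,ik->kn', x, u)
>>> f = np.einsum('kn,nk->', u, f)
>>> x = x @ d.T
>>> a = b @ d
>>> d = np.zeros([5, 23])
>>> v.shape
(5, 11)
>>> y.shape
(5, 11)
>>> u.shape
(11, 5)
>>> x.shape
(11, 5)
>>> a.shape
(5, 11)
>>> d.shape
(5, 23)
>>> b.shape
(5, 5)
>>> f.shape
()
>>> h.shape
()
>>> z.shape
(5,)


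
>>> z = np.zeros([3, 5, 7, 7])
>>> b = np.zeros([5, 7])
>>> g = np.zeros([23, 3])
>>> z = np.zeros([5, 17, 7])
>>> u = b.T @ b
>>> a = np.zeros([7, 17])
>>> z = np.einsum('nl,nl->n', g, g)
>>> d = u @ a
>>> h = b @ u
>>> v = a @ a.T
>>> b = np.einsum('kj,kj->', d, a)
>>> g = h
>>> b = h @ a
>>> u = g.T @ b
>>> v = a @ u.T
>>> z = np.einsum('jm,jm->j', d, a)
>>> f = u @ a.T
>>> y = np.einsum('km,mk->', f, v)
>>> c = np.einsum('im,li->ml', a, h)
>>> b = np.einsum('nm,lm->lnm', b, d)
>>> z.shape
(7,)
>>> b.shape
(7, 5, 17)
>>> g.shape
(5, 7)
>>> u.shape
(7, 17)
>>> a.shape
(7, 17)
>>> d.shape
(7, 17)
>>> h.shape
(5, 7)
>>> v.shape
(7, 7)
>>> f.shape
(7, 7)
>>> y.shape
()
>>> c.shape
(17, 5)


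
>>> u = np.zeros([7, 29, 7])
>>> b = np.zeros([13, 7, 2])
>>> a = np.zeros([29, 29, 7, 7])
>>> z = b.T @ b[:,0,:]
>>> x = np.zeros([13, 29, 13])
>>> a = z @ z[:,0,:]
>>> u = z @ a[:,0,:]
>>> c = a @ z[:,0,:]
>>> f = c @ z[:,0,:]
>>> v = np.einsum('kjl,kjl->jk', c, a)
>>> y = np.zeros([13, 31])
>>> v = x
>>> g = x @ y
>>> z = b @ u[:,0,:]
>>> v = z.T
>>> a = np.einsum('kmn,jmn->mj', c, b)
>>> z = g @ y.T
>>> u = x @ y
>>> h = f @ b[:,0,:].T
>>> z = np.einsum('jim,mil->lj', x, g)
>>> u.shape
(13, 29, 31)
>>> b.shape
(13, 7, 2)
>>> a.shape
(7, 13)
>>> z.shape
(31, 13)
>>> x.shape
(13, 29, 13)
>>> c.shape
(2, 7, 2)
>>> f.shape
(2, 7, 2)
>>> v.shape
(2, 7, 13)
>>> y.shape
(13, 31)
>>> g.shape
(13, 29, 31)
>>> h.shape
(2, 7, 13)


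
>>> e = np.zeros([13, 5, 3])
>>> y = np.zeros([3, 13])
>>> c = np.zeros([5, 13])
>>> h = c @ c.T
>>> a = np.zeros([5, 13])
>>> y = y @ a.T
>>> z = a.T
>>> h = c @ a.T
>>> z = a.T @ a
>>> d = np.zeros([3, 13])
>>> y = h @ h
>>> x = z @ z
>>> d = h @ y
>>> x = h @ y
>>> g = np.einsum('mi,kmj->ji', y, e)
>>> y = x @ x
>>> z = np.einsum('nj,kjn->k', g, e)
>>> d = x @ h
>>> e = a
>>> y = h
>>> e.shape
(5, 13)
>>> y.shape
(5, 5)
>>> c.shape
(5, 13)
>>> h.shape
(5, 5)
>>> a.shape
(5, 13)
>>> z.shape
(13,)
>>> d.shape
(5, 5)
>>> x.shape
(5, 5)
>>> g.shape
(3, 5)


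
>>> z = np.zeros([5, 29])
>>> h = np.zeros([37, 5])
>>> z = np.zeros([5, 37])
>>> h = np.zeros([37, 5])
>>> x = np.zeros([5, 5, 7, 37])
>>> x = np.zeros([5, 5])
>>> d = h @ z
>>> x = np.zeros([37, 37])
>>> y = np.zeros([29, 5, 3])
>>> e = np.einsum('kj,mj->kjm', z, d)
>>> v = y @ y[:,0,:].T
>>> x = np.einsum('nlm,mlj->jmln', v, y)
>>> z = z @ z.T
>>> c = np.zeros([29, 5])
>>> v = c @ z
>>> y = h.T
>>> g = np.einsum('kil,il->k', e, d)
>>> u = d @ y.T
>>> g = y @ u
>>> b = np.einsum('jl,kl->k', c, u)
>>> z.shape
(5, 5)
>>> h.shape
(37, 5)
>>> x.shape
(3, 29, 5, 29)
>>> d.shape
(37, 37)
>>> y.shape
(5, 37)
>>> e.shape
(5, 37, 37)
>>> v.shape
(29, 5)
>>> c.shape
(29, 5)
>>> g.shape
(5, 5)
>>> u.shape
(37, 5)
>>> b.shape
(37,)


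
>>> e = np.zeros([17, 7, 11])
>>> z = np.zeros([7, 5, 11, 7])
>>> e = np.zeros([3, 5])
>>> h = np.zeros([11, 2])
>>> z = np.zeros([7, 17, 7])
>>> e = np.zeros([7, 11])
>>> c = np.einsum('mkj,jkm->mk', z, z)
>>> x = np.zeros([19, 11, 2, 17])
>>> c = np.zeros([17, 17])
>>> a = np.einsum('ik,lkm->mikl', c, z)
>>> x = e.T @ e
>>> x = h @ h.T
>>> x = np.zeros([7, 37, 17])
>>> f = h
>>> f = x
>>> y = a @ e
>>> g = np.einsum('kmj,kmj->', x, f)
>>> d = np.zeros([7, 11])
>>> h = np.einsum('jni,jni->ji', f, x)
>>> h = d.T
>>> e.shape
(7, 11)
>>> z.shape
(7, 17, 7)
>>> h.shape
(11, 7)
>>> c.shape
(17, 17)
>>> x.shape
(7, 37, 17)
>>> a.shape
(7, 17, 17, 7)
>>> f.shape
(7, 37, 17)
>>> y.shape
(7, 17, 17, 11)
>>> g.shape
()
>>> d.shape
(7, 11)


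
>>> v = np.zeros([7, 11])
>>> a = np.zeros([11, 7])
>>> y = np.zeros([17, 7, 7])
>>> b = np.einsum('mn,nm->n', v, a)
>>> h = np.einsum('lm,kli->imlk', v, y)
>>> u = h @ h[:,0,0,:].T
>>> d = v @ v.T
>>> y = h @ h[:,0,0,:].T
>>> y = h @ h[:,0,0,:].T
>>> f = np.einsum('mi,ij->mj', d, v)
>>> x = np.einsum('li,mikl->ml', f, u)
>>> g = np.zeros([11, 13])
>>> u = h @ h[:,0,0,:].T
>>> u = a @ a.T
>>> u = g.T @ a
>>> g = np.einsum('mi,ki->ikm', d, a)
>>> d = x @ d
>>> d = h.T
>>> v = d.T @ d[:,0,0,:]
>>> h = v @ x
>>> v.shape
(7, 11, 7, 7)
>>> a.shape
(11, 7)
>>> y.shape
(7, 11, 7, 7)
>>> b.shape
(11,)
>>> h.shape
(7, 11, 7, 7)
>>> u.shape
(13, 7)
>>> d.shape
(17, 7, 11, 7)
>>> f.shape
(7, 11)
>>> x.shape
(7, 7)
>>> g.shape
(7, 11, 7)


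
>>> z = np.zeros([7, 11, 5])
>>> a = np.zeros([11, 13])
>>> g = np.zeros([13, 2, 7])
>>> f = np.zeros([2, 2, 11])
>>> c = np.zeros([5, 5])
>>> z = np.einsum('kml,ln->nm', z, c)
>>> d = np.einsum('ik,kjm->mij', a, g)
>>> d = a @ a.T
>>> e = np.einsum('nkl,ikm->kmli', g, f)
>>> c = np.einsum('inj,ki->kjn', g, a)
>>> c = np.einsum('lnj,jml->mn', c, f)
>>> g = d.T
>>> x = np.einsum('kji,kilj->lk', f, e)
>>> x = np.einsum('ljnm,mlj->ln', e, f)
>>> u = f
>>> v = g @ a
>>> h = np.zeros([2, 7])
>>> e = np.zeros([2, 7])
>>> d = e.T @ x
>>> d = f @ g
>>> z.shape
(5, 11)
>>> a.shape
(11, 13)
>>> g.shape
(11, 11)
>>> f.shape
(2, 2, 11)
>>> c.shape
(2, 7)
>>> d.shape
(2, 2, 11)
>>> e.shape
(2, 7)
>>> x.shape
(2, 7)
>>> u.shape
(2, 2, 11)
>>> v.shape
(11, 13)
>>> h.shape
(2, 7)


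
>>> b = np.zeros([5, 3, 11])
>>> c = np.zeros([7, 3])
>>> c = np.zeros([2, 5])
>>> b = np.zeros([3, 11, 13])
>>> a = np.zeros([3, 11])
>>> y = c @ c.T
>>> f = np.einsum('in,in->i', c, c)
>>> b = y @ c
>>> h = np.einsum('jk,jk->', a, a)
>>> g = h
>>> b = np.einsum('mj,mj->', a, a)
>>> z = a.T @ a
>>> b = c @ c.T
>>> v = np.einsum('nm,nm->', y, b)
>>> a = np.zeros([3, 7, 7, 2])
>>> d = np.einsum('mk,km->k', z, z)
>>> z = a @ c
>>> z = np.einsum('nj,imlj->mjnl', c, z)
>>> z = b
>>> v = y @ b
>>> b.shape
(2, 2)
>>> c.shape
(2, 5)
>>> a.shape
(3, 7, 7, 2)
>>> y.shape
(2, 2)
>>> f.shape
(2,)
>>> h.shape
()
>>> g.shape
()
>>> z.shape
(2, 2)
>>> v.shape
(2, 2)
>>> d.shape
(11,)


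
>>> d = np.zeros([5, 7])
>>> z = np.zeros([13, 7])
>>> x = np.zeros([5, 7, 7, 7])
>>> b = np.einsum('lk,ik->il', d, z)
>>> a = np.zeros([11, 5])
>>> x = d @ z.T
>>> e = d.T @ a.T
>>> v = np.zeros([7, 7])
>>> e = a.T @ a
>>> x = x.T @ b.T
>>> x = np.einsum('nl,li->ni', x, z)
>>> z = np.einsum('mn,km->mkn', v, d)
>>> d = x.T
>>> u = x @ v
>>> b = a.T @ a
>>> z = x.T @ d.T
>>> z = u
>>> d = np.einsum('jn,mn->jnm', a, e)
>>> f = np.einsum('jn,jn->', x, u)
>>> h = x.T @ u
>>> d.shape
(11, 5, 5)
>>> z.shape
(13, 7)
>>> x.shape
(13, 7)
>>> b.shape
(5, 5)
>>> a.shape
(11, 5)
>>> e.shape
(5, 5)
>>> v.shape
(7, 7)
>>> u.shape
(13, 7)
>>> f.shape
()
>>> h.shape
(7, 7)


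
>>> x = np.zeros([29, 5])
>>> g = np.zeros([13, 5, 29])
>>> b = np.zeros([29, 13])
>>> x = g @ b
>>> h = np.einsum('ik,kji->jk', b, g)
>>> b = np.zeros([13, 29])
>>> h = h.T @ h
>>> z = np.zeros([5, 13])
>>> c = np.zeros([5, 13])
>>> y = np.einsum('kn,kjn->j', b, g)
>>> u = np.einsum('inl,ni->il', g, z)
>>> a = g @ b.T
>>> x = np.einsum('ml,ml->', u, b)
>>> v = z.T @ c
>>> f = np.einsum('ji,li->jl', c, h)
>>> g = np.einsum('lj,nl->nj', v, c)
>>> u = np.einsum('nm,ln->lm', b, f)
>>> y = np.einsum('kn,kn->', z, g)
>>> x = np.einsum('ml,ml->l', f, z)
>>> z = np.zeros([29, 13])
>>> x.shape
(13,)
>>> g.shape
(5, 13)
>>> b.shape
(13, 29)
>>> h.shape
(13, 13)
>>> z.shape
(29, 13)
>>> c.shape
(5, 13)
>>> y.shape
()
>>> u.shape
(5, 29)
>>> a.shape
(13, 5, 13)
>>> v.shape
(13, 13)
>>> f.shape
(5, 13)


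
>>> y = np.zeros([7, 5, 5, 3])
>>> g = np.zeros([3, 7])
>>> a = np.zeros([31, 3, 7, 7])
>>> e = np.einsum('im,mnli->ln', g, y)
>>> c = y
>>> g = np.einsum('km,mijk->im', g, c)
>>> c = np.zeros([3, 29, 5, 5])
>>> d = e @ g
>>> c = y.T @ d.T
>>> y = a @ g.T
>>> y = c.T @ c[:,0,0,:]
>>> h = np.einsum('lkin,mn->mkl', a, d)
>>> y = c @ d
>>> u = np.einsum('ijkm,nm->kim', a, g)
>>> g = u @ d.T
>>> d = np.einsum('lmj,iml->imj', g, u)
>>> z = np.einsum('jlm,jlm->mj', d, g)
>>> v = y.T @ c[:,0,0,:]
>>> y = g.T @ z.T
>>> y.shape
(5, 31, 5)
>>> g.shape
(7, 31, 5)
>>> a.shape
(31, 3, 7, 7)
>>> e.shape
(5, 5)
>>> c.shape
(3, 5, 5, 5)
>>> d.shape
(7, 31, 5)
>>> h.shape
(5, 3, 31)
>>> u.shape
(7, 31, 7)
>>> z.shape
(5, 7)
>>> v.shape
(7, 5, 5, 5)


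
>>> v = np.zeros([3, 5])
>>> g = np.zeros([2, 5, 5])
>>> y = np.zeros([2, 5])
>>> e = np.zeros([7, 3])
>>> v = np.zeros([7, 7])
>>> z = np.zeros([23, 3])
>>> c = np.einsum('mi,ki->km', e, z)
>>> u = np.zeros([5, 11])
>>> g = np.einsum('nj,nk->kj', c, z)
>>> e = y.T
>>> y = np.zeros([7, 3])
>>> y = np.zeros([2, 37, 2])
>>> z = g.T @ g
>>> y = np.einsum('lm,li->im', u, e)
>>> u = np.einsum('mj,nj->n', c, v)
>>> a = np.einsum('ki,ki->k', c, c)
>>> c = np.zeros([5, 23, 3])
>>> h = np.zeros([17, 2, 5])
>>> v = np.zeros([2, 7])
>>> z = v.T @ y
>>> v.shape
(2, 7)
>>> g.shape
(3, 7)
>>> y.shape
(2, 11)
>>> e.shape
(5, 2)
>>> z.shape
(7, 11)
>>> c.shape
(5, 23, 3)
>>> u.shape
(7,)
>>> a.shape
(23,)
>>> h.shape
(17, 2, 5)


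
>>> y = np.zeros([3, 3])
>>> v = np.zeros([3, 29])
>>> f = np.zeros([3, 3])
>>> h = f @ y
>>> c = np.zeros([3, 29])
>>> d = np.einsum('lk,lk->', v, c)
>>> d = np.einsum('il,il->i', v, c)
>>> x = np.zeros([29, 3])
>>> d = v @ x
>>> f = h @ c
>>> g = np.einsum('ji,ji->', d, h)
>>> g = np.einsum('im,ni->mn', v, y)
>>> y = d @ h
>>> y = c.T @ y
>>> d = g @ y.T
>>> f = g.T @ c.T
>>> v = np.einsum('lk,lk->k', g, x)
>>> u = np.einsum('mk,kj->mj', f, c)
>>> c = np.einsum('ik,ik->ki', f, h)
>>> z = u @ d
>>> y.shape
(29, 3)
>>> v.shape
(3,)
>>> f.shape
(3, 3)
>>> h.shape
(3, 3)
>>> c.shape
(3, 3)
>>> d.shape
(29, 29)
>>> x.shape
(29, 3)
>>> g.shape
(29, 3)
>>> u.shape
(3, 29)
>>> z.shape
(3, 29)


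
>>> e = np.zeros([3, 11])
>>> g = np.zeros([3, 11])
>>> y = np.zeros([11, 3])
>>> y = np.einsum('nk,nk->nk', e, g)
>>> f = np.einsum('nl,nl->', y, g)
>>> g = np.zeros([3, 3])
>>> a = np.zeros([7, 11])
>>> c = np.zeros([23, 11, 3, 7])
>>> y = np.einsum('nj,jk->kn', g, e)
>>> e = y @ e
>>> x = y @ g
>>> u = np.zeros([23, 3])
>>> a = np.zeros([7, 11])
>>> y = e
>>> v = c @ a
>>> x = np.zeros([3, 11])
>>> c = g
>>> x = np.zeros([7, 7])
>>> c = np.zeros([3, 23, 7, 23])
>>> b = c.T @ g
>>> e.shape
(11, 11)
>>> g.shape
(3, 3)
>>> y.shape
(11, 11)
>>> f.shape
()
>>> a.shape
(7, 11)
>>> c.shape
(3, 23, 7, 23)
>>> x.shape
(7, 7)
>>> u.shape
(23, 3)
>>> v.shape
(23, 11, 3, 11)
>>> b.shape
(23, 7, 23, 3)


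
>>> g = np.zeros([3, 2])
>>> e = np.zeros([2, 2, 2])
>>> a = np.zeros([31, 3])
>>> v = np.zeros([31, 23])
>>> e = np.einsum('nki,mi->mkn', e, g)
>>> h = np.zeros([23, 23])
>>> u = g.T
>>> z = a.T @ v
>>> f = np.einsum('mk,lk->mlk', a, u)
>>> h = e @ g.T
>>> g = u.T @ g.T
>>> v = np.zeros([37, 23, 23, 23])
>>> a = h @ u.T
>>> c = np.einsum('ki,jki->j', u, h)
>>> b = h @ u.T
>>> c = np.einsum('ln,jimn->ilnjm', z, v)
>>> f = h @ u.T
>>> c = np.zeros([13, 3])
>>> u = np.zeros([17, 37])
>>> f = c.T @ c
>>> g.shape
(3, 3)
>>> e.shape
(3, 2, 2)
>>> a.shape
(3, 2, 2)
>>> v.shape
(37, 23, 23, 23)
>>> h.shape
(3, 2, 3)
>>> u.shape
(17, 37)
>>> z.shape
(3, 23)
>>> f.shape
(3, 3)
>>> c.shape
(13, 3)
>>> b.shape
(3, 2, 2)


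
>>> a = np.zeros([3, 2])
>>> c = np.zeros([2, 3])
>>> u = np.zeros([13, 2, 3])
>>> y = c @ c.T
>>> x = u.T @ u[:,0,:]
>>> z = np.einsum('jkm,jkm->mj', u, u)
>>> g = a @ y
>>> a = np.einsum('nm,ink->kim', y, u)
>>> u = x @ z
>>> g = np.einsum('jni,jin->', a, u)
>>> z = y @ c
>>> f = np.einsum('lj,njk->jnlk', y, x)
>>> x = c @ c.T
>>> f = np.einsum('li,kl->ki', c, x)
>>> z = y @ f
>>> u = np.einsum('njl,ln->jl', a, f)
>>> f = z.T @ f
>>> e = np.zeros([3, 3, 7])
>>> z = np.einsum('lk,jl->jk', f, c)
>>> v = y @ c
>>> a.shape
(3, 13, 2)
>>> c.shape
(2, 3)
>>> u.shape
(13, 2)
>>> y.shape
(2, 2)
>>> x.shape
(2, 2)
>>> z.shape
(2, 3)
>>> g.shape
()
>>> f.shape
(3, 3)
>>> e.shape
(3, 3, 7)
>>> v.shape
(2, 3)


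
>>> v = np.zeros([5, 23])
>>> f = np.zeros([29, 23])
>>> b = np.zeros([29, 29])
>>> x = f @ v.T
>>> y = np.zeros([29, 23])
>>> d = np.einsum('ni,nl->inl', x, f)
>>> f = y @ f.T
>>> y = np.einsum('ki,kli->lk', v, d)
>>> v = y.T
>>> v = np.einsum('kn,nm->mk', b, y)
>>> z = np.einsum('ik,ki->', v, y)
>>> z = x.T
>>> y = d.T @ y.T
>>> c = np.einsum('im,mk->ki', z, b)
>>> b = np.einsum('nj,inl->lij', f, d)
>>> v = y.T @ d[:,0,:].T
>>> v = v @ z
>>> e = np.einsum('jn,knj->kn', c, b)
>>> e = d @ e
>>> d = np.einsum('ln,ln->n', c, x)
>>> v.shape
(29, 29, 29)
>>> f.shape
(29, 29)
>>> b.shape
(23, 5, 29)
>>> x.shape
(29, 5)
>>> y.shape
(23, 29, 29)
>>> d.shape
(5,)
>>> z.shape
(5, 29)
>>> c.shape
(29, 5)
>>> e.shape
(5, 29, 5)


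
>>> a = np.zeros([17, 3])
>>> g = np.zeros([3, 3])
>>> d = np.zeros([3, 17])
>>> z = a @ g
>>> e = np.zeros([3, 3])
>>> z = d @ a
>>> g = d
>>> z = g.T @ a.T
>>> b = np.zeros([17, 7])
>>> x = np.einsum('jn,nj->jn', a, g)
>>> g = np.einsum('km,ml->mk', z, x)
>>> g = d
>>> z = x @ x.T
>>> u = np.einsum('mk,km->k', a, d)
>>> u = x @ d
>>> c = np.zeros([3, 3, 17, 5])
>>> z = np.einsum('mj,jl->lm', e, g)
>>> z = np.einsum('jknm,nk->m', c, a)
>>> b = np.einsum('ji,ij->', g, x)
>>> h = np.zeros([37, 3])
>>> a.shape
(17, 3)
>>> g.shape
(3, 17)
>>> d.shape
(3, 17)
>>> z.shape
(5,)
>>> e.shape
(3, 3)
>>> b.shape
()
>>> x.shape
(17, 3)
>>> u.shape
(17, 17)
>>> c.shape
(3, 3, 17, 5)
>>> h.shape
(37, 3)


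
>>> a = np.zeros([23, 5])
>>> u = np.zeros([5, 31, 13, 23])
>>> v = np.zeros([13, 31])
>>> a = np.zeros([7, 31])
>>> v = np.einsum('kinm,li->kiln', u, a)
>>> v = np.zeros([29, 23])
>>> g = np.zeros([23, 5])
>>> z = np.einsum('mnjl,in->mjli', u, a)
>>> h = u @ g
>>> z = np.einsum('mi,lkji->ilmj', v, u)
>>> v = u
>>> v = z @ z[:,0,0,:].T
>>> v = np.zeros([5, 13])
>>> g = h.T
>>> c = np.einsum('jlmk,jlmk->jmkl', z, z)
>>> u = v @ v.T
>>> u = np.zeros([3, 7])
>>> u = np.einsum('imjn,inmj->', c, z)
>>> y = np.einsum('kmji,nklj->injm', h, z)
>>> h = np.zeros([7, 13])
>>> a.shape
(7, 31)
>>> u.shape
()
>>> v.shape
(5, 13)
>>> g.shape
(5, 13, 31, 5)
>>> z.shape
(23, 5, 29, 13)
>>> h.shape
(7, 13)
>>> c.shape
(23, 29, 13, 5)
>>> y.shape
(5, 23, 13, 31)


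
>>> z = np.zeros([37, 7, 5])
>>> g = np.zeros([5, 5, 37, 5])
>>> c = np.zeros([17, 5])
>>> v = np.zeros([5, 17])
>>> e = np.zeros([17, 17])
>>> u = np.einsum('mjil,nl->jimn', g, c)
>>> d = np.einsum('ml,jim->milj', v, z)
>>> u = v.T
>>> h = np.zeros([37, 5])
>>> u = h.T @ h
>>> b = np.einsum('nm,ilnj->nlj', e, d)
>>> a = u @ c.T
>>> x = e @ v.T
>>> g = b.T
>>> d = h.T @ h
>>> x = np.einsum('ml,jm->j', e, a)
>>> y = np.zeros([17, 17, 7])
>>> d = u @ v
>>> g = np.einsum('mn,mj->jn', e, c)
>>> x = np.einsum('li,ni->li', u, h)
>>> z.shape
(37, 7, 5)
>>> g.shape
(5, 17)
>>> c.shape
(17, 5)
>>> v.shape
(5, 17)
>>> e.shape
(17, 17)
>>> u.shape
(5, 5)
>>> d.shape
(5, 17)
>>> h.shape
(37, 5)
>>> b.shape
(17, 7, 37)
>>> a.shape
(5, 17)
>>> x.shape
(5, 5)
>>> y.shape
(17, 17, 7)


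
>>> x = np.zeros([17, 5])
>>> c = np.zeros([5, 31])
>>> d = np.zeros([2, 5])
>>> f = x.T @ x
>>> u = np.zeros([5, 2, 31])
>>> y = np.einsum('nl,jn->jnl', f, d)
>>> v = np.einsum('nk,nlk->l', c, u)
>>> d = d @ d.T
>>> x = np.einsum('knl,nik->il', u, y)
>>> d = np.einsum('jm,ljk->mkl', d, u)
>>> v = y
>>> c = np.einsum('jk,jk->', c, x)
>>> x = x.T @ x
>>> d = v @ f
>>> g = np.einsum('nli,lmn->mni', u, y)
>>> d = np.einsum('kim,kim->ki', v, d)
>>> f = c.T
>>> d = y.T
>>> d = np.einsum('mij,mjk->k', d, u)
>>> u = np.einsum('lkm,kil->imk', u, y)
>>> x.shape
(31, 31)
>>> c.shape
()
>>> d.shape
(31,)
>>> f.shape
()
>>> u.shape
(5, 31, 2)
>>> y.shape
(2, 5, 5)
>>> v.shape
(2, 5, 5)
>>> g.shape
(5, 5, 31)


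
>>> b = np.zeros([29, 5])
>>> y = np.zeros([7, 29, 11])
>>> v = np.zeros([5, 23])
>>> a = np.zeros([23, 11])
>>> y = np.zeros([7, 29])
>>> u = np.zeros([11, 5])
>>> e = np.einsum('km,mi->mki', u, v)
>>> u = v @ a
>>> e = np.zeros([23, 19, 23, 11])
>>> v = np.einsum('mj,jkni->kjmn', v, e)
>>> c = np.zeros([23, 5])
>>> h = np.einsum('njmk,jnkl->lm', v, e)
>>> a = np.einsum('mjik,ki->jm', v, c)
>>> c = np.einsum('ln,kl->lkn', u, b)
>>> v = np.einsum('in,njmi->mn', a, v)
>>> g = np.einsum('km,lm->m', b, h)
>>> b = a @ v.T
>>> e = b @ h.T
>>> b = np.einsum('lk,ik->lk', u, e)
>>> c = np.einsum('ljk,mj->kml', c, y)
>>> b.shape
(5, 11)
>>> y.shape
(7, 29)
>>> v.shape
(5, 19)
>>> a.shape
(23, 19)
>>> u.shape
(5, 11)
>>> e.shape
(23, 11)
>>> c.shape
(11, 7, 5)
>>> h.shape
(11, 5)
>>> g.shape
(5,)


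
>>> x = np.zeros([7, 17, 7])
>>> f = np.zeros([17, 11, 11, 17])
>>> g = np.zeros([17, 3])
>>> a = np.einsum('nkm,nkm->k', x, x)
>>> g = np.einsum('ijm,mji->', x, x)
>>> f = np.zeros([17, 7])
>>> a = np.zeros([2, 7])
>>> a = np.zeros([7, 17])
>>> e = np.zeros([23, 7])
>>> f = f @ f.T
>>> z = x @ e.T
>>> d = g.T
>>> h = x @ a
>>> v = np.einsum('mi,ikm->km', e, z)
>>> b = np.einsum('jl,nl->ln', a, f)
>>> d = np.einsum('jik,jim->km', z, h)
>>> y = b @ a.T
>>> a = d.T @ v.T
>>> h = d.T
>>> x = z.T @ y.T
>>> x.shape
(23, 17, 17)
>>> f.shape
(17, 17)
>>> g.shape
()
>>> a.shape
(17, 17)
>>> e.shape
(23, 7)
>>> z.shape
(7, 17, 23)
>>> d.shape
(23, 17)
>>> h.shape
(17, 23)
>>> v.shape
(17, 23)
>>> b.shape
(17, 17)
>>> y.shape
(17, 7)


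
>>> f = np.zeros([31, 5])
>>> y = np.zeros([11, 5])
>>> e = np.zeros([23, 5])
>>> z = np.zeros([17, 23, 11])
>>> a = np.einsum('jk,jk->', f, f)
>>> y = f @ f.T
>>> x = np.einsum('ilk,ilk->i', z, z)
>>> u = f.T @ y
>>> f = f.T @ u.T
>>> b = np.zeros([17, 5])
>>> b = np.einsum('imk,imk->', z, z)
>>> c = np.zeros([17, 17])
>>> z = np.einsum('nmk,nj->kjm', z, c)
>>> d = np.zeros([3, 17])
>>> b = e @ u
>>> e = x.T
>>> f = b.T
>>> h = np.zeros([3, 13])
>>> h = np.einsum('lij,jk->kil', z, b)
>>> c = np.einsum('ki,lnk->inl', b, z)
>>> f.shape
(31, 23)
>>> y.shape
(31, 31)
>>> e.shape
(17,)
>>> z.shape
(11, 17, 23)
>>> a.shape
()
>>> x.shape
(17,)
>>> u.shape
(5, 31)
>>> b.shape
(23, 31)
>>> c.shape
(31, 17, 11)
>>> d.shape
(3, 17)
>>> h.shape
(31, 17, 11)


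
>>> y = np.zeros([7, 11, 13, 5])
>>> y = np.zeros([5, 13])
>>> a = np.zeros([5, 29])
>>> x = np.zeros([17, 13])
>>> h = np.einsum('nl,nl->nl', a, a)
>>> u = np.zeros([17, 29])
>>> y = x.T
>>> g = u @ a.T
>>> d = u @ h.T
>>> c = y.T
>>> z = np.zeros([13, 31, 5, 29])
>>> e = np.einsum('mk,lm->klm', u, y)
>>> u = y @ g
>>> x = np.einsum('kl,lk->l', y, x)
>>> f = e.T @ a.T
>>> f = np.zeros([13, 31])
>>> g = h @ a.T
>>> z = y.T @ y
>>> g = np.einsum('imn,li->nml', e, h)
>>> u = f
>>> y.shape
(13, 17)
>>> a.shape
(5, 29)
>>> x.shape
(17,)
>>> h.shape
(5, 29)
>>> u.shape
(13, 31)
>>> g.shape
(17, 13, 5)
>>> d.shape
(17, 5)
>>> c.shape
(17, 13)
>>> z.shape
(17, 17)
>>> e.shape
(29, 13, 17)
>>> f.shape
(13, 31)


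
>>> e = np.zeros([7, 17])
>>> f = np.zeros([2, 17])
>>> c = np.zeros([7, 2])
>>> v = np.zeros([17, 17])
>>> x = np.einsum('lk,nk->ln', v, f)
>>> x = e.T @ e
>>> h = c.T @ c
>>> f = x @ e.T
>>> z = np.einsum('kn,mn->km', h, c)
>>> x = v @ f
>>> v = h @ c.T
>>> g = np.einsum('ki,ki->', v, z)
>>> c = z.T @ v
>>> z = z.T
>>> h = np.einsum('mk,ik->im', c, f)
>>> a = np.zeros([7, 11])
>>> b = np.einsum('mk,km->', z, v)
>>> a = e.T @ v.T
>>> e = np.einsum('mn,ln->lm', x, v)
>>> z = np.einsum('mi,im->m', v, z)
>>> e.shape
(2, 17)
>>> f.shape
(17, 7)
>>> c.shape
(7, 7)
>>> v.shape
(2, 7)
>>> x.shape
(17, 7)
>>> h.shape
(17, 7)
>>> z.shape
(2,)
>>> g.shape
()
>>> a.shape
(17, 2)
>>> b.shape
()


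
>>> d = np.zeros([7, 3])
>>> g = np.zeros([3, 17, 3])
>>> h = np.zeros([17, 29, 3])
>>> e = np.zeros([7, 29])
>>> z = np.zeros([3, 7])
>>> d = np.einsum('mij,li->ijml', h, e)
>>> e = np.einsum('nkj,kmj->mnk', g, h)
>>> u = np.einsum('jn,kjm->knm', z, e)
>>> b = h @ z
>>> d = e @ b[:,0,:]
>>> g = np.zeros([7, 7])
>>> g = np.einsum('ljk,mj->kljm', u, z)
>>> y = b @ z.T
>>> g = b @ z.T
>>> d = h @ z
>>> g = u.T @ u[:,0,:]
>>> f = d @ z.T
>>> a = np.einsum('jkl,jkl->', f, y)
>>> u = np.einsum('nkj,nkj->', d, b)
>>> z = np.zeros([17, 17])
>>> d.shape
(17, 29, 7)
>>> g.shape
(17, 7, 17)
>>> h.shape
(17, 29, 3)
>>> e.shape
(29, 3, 17)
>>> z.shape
(17, 17)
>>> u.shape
()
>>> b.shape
(17, 29, 7)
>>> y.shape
(17, 29, 3)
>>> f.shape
(17, 29, 3)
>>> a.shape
()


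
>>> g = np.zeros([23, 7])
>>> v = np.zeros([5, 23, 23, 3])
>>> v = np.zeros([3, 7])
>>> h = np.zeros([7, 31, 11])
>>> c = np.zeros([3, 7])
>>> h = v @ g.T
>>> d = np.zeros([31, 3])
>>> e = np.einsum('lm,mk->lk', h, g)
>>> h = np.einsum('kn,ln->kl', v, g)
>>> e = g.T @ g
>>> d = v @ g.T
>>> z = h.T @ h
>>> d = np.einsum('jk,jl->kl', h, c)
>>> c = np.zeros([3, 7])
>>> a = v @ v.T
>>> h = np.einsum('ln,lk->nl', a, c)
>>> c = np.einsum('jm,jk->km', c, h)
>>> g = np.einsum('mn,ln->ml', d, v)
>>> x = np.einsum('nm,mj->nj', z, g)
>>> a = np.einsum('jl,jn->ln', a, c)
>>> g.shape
(23, 3)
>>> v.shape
(3, 7)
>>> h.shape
(3, 3)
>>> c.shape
(3, 7)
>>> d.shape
(23, 7)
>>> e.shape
(7, 7)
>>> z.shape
(23, 23)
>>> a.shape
(3, 7)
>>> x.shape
(23, 3)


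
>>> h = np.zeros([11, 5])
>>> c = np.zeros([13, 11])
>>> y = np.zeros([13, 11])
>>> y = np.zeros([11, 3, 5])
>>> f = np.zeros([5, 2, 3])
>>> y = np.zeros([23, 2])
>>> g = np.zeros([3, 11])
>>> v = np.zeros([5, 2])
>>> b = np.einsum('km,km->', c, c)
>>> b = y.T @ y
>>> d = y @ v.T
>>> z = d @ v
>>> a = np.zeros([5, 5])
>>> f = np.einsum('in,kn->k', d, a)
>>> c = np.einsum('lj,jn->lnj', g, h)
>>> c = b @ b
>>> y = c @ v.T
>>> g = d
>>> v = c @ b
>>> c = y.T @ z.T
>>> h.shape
(11, 5)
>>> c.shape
(5, 23)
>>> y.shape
(2, 5)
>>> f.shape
(5,)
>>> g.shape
(23, 5)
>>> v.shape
(2, 2)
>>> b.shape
(2, 2)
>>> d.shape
(23, 5)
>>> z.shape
(23, 2)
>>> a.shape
(5, 5)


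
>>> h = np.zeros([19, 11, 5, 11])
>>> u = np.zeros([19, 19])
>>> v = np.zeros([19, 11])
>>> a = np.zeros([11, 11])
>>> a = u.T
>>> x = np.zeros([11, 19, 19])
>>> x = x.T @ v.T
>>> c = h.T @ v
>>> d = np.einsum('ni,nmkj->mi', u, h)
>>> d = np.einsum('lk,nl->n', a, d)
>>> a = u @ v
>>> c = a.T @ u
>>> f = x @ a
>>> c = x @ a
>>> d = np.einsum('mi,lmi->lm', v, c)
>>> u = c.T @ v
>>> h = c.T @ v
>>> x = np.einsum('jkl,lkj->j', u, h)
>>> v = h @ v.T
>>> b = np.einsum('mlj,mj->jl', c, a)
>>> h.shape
(11, 19, 11)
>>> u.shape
(11, 19, 11)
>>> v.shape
(11, 19, 19)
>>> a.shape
(19, 11)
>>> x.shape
(11,)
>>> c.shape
(19, 19, 11)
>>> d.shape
(19, 19)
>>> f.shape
(19, 19, 11)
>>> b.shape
(11, 19)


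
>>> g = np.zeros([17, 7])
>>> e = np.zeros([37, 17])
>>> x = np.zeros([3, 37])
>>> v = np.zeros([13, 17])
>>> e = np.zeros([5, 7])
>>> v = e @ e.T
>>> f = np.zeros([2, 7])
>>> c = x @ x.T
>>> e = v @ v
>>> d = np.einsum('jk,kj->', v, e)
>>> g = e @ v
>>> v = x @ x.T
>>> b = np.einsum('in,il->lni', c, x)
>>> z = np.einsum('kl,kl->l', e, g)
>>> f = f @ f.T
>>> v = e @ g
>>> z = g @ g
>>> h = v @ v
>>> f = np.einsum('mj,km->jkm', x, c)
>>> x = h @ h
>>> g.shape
(5, 5)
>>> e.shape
(5, 5)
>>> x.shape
(5, 5)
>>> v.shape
(5, 5)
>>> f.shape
(37, 3, 3)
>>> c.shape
(3, 3)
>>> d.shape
()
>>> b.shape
(37, 3, 3)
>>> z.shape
(5, 5)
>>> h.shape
(5, 5)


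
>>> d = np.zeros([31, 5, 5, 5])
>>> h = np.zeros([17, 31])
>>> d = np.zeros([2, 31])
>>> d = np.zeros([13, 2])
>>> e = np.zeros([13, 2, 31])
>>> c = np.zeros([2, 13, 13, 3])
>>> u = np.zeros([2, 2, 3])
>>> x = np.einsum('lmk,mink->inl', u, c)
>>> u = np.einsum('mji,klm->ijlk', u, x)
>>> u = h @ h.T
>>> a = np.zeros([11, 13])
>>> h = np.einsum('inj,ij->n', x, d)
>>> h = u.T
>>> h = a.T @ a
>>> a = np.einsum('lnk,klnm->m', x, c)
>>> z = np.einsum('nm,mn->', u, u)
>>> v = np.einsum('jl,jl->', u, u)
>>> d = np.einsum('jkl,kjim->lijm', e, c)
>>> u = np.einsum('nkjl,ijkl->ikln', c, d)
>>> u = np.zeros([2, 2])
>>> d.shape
(31, 13, 13, 3)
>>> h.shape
(13, 13)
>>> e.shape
(13, 2, 31)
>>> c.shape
(2, 13, 13, 3)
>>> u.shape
(2, 2)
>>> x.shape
(13, 13, 2)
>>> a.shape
(3,)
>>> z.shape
()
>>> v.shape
()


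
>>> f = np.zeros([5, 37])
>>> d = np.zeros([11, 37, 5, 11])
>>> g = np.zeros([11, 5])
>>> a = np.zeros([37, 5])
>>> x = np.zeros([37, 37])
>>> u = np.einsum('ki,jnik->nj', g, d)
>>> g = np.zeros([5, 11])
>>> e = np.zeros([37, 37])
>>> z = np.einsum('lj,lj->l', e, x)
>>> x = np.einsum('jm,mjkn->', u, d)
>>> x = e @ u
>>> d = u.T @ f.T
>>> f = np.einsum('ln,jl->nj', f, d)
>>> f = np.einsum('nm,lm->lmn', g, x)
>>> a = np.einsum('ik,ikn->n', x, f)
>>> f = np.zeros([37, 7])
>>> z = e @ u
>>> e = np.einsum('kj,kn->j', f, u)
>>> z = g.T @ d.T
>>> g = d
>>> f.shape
(37, 7)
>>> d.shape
(11, 5)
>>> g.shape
(11, 5)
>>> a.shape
(5,)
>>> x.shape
(37, 11)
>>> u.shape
(37, 11)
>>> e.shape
(7,)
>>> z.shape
(11, 11)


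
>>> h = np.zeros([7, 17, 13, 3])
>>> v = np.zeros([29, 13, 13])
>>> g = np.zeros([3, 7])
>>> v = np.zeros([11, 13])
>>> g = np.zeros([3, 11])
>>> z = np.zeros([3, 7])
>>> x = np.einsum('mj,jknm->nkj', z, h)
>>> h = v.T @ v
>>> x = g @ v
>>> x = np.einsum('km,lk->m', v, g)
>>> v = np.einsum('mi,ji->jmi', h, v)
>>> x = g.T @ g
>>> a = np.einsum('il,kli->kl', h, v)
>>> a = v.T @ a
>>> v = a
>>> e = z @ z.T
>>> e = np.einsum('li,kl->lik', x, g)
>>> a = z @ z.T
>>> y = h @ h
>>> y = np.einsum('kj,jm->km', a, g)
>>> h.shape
(13, 13)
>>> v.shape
(13, 13, 13)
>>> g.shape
(3, 11)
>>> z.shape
(3, 7)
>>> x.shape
(11, 11)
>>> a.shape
(3, 3)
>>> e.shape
(11, 11, 3)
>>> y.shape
(3, 11)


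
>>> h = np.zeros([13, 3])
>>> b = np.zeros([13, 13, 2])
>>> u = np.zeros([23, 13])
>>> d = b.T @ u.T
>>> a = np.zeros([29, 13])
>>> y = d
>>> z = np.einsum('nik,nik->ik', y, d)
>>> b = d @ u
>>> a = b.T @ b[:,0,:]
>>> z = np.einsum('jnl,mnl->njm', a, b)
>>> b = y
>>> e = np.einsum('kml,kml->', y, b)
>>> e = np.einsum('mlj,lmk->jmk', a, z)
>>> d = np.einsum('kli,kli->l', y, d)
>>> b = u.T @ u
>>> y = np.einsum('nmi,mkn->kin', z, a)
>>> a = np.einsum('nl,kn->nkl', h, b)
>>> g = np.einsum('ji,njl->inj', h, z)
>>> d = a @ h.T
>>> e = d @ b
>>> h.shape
(13, 3)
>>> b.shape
(13, 13)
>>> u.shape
(23, 13)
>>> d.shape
(13, 13, 13)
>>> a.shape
(13, 13, 3)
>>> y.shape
(13, 2, 13)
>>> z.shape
(13, 13, 2)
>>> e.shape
(13, 13, 13)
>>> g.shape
(3, 13, 13)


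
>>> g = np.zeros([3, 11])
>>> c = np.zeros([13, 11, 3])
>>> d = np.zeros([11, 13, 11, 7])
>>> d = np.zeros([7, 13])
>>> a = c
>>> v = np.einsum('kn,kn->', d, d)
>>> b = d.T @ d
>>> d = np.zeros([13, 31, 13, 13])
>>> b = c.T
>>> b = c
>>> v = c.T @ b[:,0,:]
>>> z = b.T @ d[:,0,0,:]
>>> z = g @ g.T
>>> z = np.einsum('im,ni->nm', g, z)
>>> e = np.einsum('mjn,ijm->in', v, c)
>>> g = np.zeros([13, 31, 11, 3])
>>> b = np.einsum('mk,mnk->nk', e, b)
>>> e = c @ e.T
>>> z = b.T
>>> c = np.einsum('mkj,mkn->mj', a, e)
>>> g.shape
(13, 31, 11, 3)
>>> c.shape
(13, 3)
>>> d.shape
(13, 31, 13, 13)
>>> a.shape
(13, 11, 3)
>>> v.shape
(3, 11, 3)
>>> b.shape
(11, 3)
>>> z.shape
(3, 11)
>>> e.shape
(13, 11, 13)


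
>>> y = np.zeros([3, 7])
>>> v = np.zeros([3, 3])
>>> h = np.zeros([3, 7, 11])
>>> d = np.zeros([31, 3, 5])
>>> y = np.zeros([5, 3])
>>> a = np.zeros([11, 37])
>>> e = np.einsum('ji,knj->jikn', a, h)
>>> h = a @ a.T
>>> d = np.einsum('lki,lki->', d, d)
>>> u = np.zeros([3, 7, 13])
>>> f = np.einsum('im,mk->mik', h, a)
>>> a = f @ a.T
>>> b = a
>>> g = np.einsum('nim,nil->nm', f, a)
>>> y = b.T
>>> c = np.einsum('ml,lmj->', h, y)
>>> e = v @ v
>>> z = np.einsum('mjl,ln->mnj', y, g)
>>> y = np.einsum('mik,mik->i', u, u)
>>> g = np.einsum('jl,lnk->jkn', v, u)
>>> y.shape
(7,)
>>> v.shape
(3, 3)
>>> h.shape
(11, 11)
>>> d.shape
()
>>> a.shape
(11, 11, 11)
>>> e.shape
(3, 3)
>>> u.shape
(3, 7, 13)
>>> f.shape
(11, 11, 37)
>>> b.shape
(11, 11, 11)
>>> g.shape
(3, 13, 7)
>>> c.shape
()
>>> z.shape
(11, 37, 11)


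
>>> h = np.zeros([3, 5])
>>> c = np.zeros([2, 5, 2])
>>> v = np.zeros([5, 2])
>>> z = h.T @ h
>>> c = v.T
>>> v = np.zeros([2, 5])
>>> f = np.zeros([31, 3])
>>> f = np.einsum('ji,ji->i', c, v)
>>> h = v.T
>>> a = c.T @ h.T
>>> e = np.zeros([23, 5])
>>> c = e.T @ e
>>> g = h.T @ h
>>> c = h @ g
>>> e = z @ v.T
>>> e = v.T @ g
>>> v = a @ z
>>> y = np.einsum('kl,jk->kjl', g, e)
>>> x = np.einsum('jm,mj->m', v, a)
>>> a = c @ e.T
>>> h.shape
(5, 2)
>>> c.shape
(5, 2)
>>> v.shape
(5, 5)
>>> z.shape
(5, 5)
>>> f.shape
(5,)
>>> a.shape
(5, 5)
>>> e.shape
(5, 2)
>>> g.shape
(2, 2)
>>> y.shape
(2, 5, 2)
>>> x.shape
(5,)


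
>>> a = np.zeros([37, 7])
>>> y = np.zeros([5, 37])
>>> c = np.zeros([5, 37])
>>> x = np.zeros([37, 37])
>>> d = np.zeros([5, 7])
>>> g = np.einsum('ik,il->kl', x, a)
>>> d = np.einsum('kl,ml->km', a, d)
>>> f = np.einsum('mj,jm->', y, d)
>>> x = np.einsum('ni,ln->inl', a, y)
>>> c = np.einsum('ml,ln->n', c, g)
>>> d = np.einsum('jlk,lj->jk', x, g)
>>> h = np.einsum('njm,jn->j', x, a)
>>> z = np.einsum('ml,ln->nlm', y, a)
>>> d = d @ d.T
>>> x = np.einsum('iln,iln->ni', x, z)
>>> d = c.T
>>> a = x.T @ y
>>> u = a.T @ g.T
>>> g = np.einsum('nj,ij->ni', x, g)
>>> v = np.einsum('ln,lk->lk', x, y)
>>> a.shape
(7, 37)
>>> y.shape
(5, 37)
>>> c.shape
(7,)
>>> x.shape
(5, 7)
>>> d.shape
(7,)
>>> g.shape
(5, 37)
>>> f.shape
()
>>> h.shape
(37,)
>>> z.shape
(7, 37, 5)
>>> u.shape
(37, 37)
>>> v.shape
(5, 37)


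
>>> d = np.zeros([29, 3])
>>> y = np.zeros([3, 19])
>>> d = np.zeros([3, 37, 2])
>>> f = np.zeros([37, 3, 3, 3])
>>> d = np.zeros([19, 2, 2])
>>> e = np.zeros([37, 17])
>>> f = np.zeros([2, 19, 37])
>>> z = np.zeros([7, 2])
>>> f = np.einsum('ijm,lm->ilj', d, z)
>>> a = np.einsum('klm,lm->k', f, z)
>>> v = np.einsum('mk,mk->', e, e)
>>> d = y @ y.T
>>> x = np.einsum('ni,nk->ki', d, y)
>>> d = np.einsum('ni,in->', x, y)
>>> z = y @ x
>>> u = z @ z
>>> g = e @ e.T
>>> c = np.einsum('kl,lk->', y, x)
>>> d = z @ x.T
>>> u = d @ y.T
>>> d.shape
(3, 19)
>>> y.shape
(3, 19)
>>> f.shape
(19, 7, 2)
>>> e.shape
(37, 17)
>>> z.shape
(3, 3)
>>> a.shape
(19,)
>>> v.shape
()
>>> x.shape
(19, 3)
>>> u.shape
(3, 3)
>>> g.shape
(37, 37)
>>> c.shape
()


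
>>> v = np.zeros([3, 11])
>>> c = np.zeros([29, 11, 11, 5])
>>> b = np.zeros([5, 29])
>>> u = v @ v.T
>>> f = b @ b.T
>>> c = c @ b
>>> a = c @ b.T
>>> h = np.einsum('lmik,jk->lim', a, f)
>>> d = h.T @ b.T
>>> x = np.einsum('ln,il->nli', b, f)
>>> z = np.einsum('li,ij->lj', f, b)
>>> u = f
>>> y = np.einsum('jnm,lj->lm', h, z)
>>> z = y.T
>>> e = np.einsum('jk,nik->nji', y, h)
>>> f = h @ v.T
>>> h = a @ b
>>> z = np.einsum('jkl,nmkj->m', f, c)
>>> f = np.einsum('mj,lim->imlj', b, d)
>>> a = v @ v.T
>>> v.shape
(3, 11)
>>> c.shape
(29, 11, 11, 29)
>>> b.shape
(5, 29)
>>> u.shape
(5, 5)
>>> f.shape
(11, 5, 11, 29)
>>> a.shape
(3, 3)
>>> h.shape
(29, 11, 11, 29)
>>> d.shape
(11, 11, 5)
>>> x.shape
(29, 5, 5)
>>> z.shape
(11,)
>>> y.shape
(5, 11)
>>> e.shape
(29, 5, 11)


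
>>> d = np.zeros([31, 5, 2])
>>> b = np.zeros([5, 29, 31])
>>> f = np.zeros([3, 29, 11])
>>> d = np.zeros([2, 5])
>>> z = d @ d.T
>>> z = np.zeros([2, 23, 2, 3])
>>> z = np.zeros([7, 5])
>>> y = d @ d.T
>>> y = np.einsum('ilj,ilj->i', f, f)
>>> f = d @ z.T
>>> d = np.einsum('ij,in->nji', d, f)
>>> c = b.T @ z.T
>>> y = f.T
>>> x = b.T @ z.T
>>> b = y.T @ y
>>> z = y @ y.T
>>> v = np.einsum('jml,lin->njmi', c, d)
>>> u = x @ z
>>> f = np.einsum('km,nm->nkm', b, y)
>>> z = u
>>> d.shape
(7, 5, 2)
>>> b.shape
(2, 2)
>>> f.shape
(7, 2, 2)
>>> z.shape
(31, 29, 7)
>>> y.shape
(7, 2)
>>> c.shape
(31, 29, 7)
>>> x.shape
(31, 29, 7)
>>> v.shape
(2, 31, 29, 5)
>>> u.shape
(31, 29, 7)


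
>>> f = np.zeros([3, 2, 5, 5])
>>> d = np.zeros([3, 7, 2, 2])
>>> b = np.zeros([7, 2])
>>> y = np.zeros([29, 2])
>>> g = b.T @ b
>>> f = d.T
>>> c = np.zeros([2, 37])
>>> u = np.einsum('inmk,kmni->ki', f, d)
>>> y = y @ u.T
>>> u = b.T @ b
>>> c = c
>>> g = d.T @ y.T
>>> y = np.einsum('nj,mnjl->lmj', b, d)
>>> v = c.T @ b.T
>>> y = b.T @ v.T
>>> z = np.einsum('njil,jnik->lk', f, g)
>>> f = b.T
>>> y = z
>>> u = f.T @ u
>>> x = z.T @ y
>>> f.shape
(2, 7)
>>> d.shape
(3, 7, 2, 2)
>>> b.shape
(7, 2)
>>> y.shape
(3, 29)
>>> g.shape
(2, 2, 7, 29)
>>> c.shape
(2, 37)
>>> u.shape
(7, 2)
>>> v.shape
(37, 7)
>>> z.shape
(3, 29)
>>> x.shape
(29, 29)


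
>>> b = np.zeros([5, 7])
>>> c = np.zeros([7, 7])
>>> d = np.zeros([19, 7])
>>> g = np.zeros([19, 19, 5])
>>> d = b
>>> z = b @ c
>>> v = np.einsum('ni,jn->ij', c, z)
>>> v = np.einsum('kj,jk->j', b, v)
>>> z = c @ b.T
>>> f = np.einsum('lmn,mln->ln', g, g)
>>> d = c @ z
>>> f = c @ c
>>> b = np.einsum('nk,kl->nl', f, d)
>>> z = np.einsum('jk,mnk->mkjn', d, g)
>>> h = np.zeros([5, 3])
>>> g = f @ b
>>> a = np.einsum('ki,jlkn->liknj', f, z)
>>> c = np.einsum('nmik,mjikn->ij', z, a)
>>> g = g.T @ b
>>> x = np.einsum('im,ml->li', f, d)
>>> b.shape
(7, 5)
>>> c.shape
(7, 7)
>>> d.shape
(7, 5)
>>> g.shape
(5, 5)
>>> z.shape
(19, 5, 7, 19)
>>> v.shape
(7,)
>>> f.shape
(7, 7)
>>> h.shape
(5, 3)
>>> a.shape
(5, 7, 7, 19, 19)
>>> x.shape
(5, 7)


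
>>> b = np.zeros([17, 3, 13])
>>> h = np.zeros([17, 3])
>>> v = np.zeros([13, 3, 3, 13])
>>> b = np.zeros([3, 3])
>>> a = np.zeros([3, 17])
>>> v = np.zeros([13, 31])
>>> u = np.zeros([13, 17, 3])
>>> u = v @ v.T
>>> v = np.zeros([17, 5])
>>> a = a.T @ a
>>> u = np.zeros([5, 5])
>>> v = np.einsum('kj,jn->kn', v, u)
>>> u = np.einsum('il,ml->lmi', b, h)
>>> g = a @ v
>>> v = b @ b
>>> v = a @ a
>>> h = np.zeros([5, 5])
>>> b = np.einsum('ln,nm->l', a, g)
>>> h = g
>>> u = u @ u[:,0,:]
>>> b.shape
(17,)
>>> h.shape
(17, 5)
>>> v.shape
(17, 17)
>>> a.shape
(17, 17)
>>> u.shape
(3, 17, 3)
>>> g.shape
(17, 5)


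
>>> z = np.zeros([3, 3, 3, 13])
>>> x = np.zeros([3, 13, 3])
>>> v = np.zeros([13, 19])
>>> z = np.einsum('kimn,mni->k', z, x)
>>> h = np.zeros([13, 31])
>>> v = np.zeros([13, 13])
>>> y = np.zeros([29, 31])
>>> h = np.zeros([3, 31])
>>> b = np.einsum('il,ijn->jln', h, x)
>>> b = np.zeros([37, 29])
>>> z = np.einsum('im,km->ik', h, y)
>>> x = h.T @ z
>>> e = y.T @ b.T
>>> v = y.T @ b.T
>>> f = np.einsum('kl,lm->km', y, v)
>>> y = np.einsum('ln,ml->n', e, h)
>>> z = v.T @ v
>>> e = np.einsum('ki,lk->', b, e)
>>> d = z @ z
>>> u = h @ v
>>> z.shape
(37, 37)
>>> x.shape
(31, 29)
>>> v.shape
(31, 37)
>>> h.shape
(3, 31)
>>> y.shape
(37,)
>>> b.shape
(37, 29)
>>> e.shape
()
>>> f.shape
(29, 37)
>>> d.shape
(37, 37)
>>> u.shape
(3, 37)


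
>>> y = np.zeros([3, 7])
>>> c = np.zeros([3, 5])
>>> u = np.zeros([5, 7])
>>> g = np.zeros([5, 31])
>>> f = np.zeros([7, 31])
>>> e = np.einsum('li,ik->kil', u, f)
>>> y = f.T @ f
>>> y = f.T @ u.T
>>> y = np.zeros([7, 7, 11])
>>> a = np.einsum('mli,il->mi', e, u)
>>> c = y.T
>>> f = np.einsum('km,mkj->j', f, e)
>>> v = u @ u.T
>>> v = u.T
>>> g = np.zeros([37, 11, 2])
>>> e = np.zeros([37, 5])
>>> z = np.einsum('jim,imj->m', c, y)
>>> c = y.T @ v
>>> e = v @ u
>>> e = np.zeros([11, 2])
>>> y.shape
(7, 7, 11)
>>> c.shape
(11, 7, 5)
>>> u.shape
(5, 7)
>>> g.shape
(37, 11, 2)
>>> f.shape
(5,)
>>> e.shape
(11, 2)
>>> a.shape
(31, 5)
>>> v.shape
(7, 5)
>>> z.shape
(7,)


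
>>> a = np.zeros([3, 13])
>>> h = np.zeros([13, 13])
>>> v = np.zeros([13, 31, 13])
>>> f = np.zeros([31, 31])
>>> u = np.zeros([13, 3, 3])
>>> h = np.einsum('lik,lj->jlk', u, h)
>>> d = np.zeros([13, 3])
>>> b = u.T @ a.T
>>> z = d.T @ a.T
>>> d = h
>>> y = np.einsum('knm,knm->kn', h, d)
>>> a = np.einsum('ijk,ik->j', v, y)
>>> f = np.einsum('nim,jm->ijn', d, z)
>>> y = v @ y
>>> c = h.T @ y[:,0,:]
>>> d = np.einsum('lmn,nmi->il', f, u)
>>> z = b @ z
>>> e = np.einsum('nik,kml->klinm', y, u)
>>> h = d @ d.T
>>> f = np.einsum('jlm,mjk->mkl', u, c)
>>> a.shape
(31,)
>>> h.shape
(3, 3)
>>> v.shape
(13, 31, 13)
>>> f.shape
(3, 13, 3)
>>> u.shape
(13, 3, 3)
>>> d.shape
(3, 13)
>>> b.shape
(3, 3, 3)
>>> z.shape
(3, 3, 3)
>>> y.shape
(13, 31, 13)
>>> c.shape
(3, 13, 13)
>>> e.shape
(13, 3, 31, 13, 3)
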